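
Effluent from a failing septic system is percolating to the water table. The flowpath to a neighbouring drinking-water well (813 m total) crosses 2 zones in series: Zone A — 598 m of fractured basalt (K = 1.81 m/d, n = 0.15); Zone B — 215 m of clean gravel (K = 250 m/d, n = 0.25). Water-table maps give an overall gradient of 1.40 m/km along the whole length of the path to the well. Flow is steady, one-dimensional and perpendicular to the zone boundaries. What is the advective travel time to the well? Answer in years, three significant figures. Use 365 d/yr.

For zones in series the flux q is common to all zones; the equivalent conductivity is the harmonic (thickness-weighted) mean, K_eq = L_total / Σ(L_j/K_j).
Σ(L/K) = 598/1.81 + 215/250 = 330.4 + 0.8600 = 331.2 d
K_eq = L_total / Σ(L/K) = 813 / 331.2 = 2.454 m/d
q = K_eq · i = 2.454 × 0.0014 = 0.003436 m/d (same in every zone)
Zone A: v = q/n = 0.003436/0.15 = 0.02291 m/d → t_A = 598/0.02291 = 26110 d
Zone B: v = q/n = 0.003436/0.25 = 0.01374 m/d → t_B = 215/0.01374 = 15640 d
Total t = 26110 + 15640 = 41750 d
   = 41750 / 365 = 114 yr

114 years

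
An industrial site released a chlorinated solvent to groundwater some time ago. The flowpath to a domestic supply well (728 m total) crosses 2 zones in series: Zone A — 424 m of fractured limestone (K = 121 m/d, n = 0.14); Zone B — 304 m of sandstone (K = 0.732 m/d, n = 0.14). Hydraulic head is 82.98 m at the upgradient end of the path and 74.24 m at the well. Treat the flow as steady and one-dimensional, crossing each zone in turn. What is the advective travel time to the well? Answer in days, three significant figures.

4880 days

Total head drop ΔH = 82.98 − 74.24 = 8.74 m
Continuity: the same q passes through each zone, so ΔH = q·Σ(L_j/K_j) — the zones act as resistances in series.
Σ(L/K) = 424/121 + 304/0.732 = 3.504 + 415.3 = 418.8 d
q = ΔH / Σ(L/K) = 8.74 / 418.8 = 0.02087 m/d (same in every zone)
Zone A: v = q/n = 0.02087/0.14 = 0.1491 m/d → t_A = 424/0.1491 = 2844 d
Zone B: v = q/n = 0.02087/0.14 = 0.1491 m/d → t_B = 304/0.1491 = 2039 d
Total t = 2844 + 2039 = 4884 d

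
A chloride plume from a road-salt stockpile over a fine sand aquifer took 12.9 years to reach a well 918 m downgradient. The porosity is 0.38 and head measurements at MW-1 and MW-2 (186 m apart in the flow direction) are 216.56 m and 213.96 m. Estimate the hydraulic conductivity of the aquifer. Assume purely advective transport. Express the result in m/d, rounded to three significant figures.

5.30 m/d

Hydraulic gradient i = (216.56 − 213.96) / 186 = 2.60 / 186 = 0.01398
t = 12.9 years = 4709 d
v = L / t = 918 / 4709 = 0.1950 m/d
K = v · n / i = 0.1950 × 0.38 / 0.01398 = 5.30 m/d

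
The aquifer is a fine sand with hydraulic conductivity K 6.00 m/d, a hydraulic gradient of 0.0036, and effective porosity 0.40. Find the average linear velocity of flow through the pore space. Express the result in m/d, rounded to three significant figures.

Specific discharge q = 6.00 × 0.0036 = 0.02160 m/d
Seepage velocity v = q / n = 0.02160 / 0.40 = 0.05400 m/d

0.0540 m/d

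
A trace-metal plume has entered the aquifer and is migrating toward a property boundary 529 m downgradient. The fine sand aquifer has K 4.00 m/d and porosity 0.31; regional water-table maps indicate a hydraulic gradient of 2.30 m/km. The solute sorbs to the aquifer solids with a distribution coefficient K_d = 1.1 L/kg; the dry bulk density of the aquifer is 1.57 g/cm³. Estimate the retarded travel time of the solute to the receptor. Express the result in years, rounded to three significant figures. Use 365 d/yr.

321 years

Specific discharge q = 4.00 × 0.0023 = 0.009200 m/d
Seepage velocity v = q / n = 0.009200 / 0.31 = 0.02968 m/d
Retardation R = 1 + ρ_b·K_d/n = 1 + 1.57×1.1/0.31 = 6.571
Contaminant velocity v_c = v/R = 0.02968/6.571 = 0.004516 m/d
t = L/v_c = 529/0.004516 = 117100 d
   = 117100/365 = 321 yr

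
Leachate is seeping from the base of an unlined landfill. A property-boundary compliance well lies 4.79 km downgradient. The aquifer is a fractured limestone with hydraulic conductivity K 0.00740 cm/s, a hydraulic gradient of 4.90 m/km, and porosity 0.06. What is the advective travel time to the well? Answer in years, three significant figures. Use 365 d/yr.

K = 0.00740 cm/s × 864 = 6.394 m/d
q = Ki = 6.394 × 0.0049 = 0.03133 m/d
Seepage velocity v = q / n = 0.03133 / 0.06 = 0.5221 m/d
L = 4.79 km = 4790 m
t = L / v = 4790 / 0.5221 = 9174 d
   = 9174 / 365 = 25.1 yr

25.1 years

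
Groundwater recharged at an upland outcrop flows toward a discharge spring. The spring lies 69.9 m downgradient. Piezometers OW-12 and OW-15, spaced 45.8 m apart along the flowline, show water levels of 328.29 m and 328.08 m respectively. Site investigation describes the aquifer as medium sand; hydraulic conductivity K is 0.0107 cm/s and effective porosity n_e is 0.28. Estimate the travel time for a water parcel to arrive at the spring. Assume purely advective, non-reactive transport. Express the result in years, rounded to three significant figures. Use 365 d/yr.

1.27 years

Hydraulic gradient i = (328.29 − 328.08) / 45.8 = 0.21 / 45.8 = 0.004585
K = 0.0107 cm/s × 864 = 9.245 m/d
Specific discharge q = 9.245 × 0.004585 = 0.04239 m/d
v = Ki/n = 9.245·0.004585/0.28 = 0.1514 m/d
t = L / v = 69.9 / 0.1514 = 461.7 d
   = 461.7 / 365 = 1.27 yr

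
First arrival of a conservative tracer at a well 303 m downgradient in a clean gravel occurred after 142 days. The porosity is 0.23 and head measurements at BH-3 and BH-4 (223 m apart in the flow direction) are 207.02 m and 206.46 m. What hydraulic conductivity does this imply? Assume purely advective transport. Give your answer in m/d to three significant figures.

195 m/d

Hydraulic gradient i = (207.02 − 206.46) / 223 = 0.56 / 223 = 0.002511
v = L / t = 303 / 142 = 2.134 m/d
K = v · n / i = 2.134 × 0.23 / 0.002511 = 195 m/d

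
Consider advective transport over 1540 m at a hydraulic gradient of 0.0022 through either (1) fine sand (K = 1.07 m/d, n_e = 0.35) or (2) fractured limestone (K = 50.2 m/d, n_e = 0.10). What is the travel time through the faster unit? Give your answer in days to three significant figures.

1390 days

Unit 1 (fine sand): v = 1.07×0.0022/0.35 = 0.006726 m/d, t = 1540/0.006726 = 229000 d
Unit 2 (fractured limestone): v = 50.2×0.0022/0.10 = 1.104 m/d, t = 1540/1.104 = 1394 d
Faster unit: t = 1390 d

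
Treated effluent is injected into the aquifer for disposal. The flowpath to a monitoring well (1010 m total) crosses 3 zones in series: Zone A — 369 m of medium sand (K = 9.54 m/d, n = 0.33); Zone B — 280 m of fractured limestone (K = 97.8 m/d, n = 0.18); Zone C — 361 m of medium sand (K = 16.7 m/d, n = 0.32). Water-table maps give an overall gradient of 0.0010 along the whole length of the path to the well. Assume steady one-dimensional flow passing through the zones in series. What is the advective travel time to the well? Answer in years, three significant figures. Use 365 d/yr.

49.3 years

For zones in series the flux q is common to all zones; the equivalent conductivity is the harmonic (thickness-weighted) mean, K_eq = L_total / Σ(L_j/K_j).
Σ(L/K) = 369/9.54 + 280/97.8 + 361/16.7 = 38.68 + 2.863 + 21.62 = 63.16 d
K_eq = L_total / Σ(L/K) = 1010 / 63.16 = 15.99 m/d
q = K_eq · i = 15.99 × 0.0010 = 0.01599 m/d (same in every zone)
Zone A: v = q/n = 0.01599/0.33 = 0.04846 m/d → t_A = 369/0.04846 = 7615 d
Zone B: v = q/n = 0.01599/0.18 = 0.08884 m/d → t_B = 280/0.08884 = 3152 d
Zone C: v = q/n = 0.01599/0.32 = 0.04997 m/d → t_C = 361/0.04997 = 7224 d
Total t = 7615 + 3152 + 7224 = 17990 d
   = 17990 / 365 = 49.3 yr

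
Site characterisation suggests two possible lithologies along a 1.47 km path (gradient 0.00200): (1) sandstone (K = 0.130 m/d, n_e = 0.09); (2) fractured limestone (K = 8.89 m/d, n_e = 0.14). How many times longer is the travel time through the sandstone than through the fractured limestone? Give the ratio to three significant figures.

44.0

Unit 1 (sandstone): v = 0.130×0.0020/0.09 = 0.002889 m/d, t = 1470/0.002889 = 508800 d
Unit 2 (fractured limestone): v = 8.89×0.0020/0.14 = 0.1270 m/d, t = 1470/0.1270 = 11570 d
t(sandstone) / t(fractured limestone) = 508800/11570 = 44.0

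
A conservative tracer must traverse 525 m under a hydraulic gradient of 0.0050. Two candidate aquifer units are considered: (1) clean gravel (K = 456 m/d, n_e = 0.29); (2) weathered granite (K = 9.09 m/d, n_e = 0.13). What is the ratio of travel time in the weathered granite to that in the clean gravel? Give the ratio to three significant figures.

Unit 1 (clean gravel): v = 456×0.0050/0.29 = 7.862 m/d, t = 525/7.862 = 66.78 d
Unit 2 (weathered granite): v = 9.09×0.0050/0.13 = 0.3496 m/d, t = 525/0.3496 = 1502 d
t(weathered granite) / t(clean gravel) = 1502/66.78 = 22.5

22.5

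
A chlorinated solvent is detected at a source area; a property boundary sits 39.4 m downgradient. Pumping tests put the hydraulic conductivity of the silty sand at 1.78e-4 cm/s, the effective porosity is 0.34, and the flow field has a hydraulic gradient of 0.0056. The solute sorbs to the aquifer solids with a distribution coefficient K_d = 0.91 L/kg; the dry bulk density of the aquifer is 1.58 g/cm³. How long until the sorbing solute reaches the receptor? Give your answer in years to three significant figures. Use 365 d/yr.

223 years

K = 1.78e-4 cm/s × 864 = 0.1538 m/d
q = Ki = 0.1538 × 0.0056 = 8.612e-4 m/d
Seepage velocity v = q / n = 8.612e-4 / 0.34 = 0.002533 m/d
Retardation R = 1 + ρ_b·K_d/n = 1 + 1.58×0.91/0.34 = 5.229
Contaminant velocity v_c = v/R = 0.002533/5.229 = 4.844e-4 m/d
t = L/v_c = 39.4/4.844e-4 = 81330 d
   = 81330/365 = 223 yr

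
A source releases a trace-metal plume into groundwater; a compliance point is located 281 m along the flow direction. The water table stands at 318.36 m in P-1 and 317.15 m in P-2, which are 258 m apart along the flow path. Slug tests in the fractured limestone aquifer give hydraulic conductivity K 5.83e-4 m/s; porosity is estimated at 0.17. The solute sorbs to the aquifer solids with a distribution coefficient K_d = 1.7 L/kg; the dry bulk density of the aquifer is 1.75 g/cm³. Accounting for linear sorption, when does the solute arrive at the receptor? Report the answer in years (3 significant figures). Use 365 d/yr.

Hydraulic gradient i = (318.36 − 317.15) / 258 = 1.21 / 258 = 0.004690
K = 5.83e-4 m/s × 86400 s/d = 50.37 m/d
q = Ki = 50.37 × 0.004690 = 0.2362 m/d
v_s = q/n_e = 0.2362/0.17 = 1.390 m/d
Retardation R = 1 + ρ_b·K_d/n = 1 + 1.75×1.7/0.17 = 18.50
Contaminant velocity v_c = v/R = 1.390/18.50 = 0.07512 m/d
t = L/v_c = 281/0.07512 = 3741 d
   = 3741/365 = 10.2 yr

10.2 years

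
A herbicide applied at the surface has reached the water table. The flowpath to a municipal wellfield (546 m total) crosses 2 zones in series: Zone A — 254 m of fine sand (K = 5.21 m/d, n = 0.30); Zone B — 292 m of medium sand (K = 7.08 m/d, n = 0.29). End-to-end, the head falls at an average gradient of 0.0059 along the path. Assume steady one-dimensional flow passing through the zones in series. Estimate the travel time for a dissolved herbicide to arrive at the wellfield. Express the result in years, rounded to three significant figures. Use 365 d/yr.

Steady 1-D flow in series ⇒ the Darcy flux q is identical in every zone and the zone head losses add (resistances L/K in series).
Σ(L/K) = 254/5.21 + 292/7.08 = 48.75 + 41.24 = 90.00 d
K_eq = L_total / Σ(L/K) = 546 / 90.00 = 6.067 m/d
q = K_eq · i = 6.067 × 0.0059 = 0.03580 m/d (same in every zone)
Zone A: v = q/n = 0.03580/0.30 = 0.1193 m/d → t_A = 254/0.1193 = 2129 d
Zone B: v = q/n = 0.03580/0.29 = 0.1234 m/d → t_B = 292/0.1234 = 2366 d
Total t = 2129 + 2366 = 4494 d
   = 4494 / 365 = 12.3 yr

12.3 years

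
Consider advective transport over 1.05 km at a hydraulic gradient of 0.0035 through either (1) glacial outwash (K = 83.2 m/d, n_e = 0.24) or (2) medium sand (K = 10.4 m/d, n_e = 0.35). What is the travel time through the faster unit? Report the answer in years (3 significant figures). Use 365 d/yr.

Unit 1 (glacial outwash): v = 83.2×0.0035/0.24 = 1.213 m/d, t = 1050/1.213 = 865.4 d
Unit 2 (medium sand): v = 10.4×0.0035/0.35 = 0.1040 m/d, t = 1050/0.1040 = 10100 d
Faster: 865.4 d / 365 = 2.37 yr

2.37 years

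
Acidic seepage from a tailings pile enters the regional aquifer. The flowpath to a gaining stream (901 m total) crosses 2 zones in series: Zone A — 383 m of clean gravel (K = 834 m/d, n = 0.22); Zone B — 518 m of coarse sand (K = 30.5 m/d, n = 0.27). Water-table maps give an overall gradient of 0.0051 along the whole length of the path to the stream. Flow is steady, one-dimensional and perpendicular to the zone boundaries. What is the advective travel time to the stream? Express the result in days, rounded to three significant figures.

Continuity: the same q passes through each zone, so ΔH = q·Σ(L_j/K_j) — the zones act as resistances in series.
Σ(L/K) = 383/834 + 518/30.5 = 0.4592 + 16.98 = 17.44 d
K_eq = L_total / Σ(L/K) = 901 / 17.44 = 51.65 m/d
q = K_eq · i = 51.65 × 0.0051 = 0.2634 m/d (same in every zone)
Zone A: v = q/n = 0.2634/0.22 = 1.197 m/d → t_A = 383/1.197 = 319.8 d
Zone B: v = q/n = 0.2634/0.27 = 0.9757 m/d → t_B = 518/0.9757 = 530.9 d
Total t = 319.8 + 530.9 = 850.8 d

851 days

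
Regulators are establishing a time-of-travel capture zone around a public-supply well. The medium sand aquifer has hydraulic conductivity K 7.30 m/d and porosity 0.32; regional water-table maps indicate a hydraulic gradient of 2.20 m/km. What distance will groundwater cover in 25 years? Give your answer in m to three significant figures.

q = Ki = 7.30 × 0.0022 = 0.01606 m/d
v_s = q/n_e = 0.01606/0.32 = 0.05019 m/d
T = 25 yr × 365 = 9125 d
L = v × T = 0.05019 × 9125 = 458.0 m

458 m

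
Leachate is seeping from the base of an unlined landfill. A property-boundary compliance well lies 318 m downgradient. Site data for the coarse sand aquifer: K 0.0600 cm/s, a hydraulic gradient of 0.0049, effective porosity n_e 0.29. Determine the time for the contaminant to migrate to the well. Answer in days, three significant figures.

K = 0.0600 cm/s × 864 = 51.84 m/d
Darcy flux q = K·i = 51.84 × 0.0049 = 0.2540 m/d
v = Ki/n = 51.84·0.0049/0.29 = 0.8759 m/d
t = L / v = 318 / 0.8759 = 363.0 d

363 days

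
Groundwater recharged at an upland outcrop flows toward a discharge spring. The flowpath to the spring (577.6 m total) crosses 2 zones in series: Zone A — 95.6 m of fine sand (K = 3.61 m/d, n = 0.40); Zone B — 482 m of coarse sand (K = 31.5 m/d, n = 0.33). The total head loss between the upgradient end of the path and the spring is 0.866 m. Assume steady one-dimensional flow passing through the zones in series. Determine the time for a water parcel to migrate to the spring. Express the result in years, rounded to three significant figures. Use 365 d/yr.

Steady 1-D flow in series ⇒ the Darcy flux q is identical in every zone and the zone head losses add (resistances L/K in series).
Σ(L/K) = 95.6/3.61 + 482/31.5 = 26.48 + 15.30 = 41.78 d
q = ΔH / Σ(L/K) = 0.866 / 41.78 = 0.02073 m/d (same in every zone)
Zone A: v = q/n = 0.02073/0.40 = 0.05181 m/d → t_A = 95.6/0.05181 = 1845 d
Zone B: v = q/n = 0.02073/0.33 = 0.06281 m/d → t_B = 482/0.06281 = 7674 d
Total t = 1845 + 7674 = 9520 d
   = 9520 / 365 = 26.1 yr

26.1 years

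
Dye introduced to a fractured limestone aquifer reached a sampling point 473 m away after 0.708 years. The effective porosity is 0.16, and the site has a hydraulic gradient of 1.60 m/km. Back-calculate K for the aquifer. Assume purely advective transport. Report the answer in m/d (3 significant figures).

183 m/d

t = 0.708 years = 258.4 d
v = L / t = 473 / 258.4 = 1.830 m/d
K = v · n / i = 1.830 × 0.16 / 0.0016 = 183 m/d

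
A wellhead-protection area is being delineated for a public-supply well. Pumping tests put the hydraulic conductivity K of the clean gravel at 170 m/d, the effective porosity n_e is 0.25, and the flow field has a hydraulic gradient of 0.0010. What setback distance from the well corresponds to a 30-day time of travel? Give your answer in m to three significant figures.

Specific discharge q = 170 × 0.0010 = 0.1700 m/d
Seepage velocity v = q / n = 0.1700 / 0.25 = 0.6800 m/d
L = v × T = 0.6800 × 30 = 20.40 m

20.4 m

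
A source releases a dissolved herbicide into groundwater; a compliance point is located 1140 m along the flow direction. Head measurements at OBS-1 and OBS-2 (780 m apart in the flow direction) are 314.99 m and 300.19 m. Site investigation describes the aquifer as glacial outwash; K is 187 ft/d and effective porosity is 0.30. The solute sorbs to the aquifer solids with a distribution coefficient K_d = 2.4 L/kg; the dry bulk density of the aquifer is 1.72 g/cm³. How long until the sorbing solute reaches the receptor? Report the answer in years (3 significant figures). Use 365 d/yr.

Hydraulic gradient i = (314.99 − 300.19) / 780 = 14.80 / 780 = 0.01897
K = 187 ft/d × 0.3048 = 57.00 m/d
q = Ki = 57.00 × 0.01897 = 1.081 m/d
v_s = q/n_e = 1.081/0.30 = 3.605 m/d
Retardation R = 1 + ρ_b·K_d/n = 1 + 1.72×2.4/0.30 = 14.76
Contaminant velocity v_c = v/R = 3.605/14.76 = 0.2442 m/d
t = L/v_c = 1140/0.2442 = 4668 d
   = 4668/365 = 12.8 yr

12.8 years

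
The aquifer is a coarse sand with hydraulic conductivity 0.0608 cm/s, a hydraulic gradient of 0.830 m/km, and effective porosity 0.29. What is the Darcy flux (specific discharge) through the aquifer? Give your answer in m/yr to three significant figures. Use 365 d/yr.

15.9 m/yr

K = 0.0608 cm/s × 864 = 52.53 m/d
Specific discharge q = 52.53 × 8.3e-4 = 0.04360 m/d
   = 0.04360 × 365 = 15.9 m/yr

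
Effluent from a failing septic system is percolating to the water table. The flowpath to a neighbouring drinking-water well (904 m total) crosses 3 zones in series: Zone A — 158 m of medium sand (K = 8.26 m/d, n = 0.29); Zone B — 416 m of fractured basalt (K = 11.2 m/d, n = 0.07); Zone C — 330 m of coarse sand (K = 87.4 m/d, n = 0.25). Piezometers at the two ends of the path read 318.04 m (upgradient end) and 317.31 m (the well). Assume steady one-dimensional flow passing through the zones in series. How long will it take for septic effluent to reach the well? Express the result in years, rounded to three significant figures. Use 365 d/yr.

Total head drop ΔH = 318.04 − 317.31 = 0.73 m
Steady 1-D flow in series ⇒ the Darcy flux q is identical in every zone and the zone head losses add (resistances L/K in series).
Σ(L/K) = 158/8.26 + 416/11.2 + 330/87.4 = 19.13 + 37.14 + 3.776 = 60.05 d
q = ΔH / Σ(L/K) = 0.73 / 60.05 = 0.01216 m/d (same in every zone)
Zone A: v = q/n = 0.01216/0.29 = 0.04192 m/d → t_A = 158/0.04192 = 3769 d
Zone B: v = q/n = 0.01216/0.07 = 0.1737 m/d → t_B = 416/0.1737 = 2395 d
Zone C: v = q/n = 0.01216/0.25 = 0.04863 m/d → t_C = 330/0.04863 = 6786 d
Total t = 3769 + 2395 + 6786 = 12950 d
   = 12950 / 365 = 35.5 yr

35.5 years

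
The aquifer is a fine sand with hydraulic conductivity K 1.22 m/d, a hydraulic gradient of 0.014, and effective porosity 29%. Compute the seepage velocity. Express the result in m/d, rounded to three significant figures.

Darcy flux q = K·i = 1.22 × 0.014 = 0.01708 m/d
Average linear velocity = 0.01708 / 0.29 = 0.05890 m/d

0.0589 m/d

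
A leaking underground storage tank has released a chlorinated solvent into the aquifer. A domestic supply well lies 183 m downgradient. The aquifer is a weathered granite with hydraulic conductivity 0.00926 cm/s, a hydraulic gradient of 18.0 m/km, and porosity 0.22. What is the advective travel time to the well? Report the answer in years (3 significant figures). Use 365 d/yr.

0.766 years

K = 0.00926 cm/s × 864 = 8.001 m/d
Darcy flux q = K·i = 8.001 × 0.018 = 0.1440 m/d
v_s = q/n_e = 0.1440/0.22 = 0.6546 m/d
t = L / v = 183 / 0.6546 = 279.6 d
   = 279.6 / 365 = 0.766 yr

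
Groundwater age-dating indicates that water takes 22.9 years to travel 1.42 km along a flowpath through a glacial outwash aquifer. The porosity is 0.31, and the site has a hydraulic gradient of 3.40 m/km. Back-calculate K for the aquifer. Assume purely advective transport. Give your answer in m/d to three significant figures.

15.5 m/d

t = 22.9 years = 8359 d
L = 1.42 km = 1420 m
v = L / t = 1420 / 8359 = 0.1699 m/d
K = v · n / i = 0.1699 × 0.31 / 0.0034 = 15.5 m/d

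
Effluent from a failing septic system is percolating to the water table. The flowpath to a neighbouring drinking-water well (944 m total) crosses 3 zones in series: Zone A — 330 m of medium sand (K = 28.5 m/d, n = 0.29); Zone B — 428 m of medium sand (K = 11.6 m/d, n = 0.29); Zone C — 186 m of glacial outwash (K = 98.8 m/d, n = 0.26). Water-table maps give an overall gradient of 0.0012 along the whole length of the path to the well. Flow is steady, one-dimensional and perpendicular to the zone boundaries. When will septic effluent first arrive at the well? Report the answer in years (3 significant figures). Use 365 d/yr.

32.7 years

Steady 1-D flow in series ⇒ the Darcy flux q is identical in every zone and the zone head losses add (resistances L/K in series).
Σ(L/K) = 330/28.5 + 428/11.6 + 186/98.8 = 11.58 + 36.90 + 1.883 = 50.36 d
K_eq = L_total / Σ(L/K) = 944 / 50.36 = 18.75 m/d
q = K_eq · i = 18.75 × 0.0012 = 0.02249 m/d (same in every zone)
Zone A: v = q/n = 0.02249/0.29 = 0.07757 m/d → t_A = 330/0.07757 = 4254 d
Zone B: v = q/n = 0.02249/0.29 = 0.07757 m/d → t_B = 428/0.07757 = 5518 d
Zone C: v = q/n = 0.02249/0.26 = 0.08652 m/d → t_C = 186/0.08652 = 2150 d
Total t = 4254 + 5518 + 2150 = 11920 d
   = 11920 / 365 = 32.7 yr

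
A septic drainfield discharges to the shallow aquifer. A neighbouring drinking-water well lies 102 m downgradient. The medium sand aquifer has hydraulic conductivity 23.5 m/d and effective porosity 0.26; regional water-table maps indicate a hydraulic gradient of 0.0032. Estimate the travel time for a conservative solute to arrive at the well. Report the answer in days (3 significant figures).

353 days

Darcy flux q = K·i = 23.5 × 0.0032 = 0.07520 m/d
Seepage velocity v = q / n = 0.07520 / 0.26 = 0.2892 m/d
t = L / v = 102 / 0.2892 = 352.7 d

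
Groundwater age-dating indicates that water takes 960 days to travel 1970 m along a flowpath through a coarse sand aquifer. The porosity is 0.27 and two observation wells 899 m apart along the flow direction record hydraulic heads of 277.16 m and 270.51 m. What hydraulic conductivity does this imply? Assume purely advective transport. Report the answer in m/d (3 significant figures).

74.9 m/d

Hydraulic gradient i = (277.16 − 270.51) / 899 = 6.65 / 899 = 0.007397
v = L / t = 1970 / 960 = 2.052 m/d
K = v · n / i = 2.052 × 0.27 / 0.007397 = 74.9 m/d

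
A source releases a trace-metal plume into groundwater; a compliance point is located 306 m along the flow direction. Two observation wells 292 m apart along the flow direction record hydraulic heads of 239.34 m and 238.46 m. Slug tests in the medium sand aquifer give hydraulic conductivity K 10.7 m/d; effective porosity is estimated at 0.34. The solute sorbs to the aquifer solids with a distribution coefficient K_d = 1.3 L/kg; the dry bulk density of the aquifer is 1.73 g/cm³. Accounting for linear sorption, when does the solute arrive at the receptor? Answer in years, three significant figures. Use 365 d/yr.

67.3 years

Hydraulic gradient i = (239.34 − 238.46) / 292 = 0.88 / 292 = 0.003014
Specific discharge q = 10.7 × 0.003014 = 0.03225 m/d
v_s = q/n_e = 0.03225/0.34 = 0.09484 m/d
Retardation R = 1 + ρ_b·K_d/n = 1 + 1.73×1.3/0.34 = 7.615
Contaminant velocity v_c = v/R = 0.09484/7.615 = 0.01246 m/d
t = L/v_c = 306/0.01246 = 24570 d
   = 24570/365 = 67.3 yr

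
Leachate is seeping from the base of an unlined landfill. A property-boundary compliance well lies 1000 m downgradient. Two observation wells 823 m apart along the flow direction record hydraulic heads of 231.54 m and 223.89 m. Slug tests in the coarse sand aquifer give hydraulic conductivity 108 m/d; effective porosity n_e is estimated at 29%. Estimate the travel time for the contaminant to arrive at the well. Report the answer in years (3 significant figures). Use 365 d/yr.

Hydraulic gradient i = (231.54 − 223.89) / 823 = 7.65 / 823 = 0.009295
q = Ki = 108 × 0.009295 = 1.004 m/d
v_s = q/n_e = 1.004/0.29 = 3.462 m/d
t = L / v = 1000 / 3.462 = 288.9 d
   = 288.9 / 365 = 0.791 yr

0.791 years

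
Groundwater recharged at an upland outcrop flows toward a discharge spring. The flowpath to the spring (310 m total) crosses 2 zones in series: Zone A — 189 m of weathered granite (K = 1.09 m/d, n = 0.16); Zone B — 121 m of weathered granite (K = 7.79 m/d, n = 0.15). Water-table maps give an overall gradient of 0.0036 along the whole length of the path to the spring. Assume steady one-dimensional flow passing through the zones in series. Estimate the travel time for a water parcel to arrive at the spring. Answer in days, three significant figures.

8190 days

Steady 1-D flow in series ⇒ the Darcy flux q is identical in every zone and the zone head losses add (resistances L/K in series).
Σ(L/K) = 189/1.09 + 121/7.79 = 173.4 + 15.53 = 188.9 d
K_eq = L_total / Σ(L/K) = 310 / 188.9 = 1.641 m/d
q = K_eq · i = 1.641 × 0.0036 = 0.005907 m/d (same in every zone)
Zone A: v = q/n = 0.005907/0.16 = 0.03692 m/d → t_A = 189/0.03692 = 5119 d
Zone B: v = q/n = 0.005907/0.15 = 0.03938 m/d → t_B = 121/0.03938 = 3073 d
Total t = 5119 + 3073 = 8192 d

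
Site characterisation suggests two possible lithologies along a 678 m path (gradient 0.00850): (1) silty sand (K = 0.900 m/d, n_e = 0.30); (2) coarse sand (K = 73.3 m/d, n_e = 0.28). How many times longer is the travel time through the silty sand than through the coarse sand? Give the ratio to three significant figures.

87.3

Unit 1 (silty sand): v = 0.900×0.0085/0.30 = 0.02550 m/d, t = 678/0.02550 = 26590 d
Unit 2 (coarse sand): v = 73.3×0.0085/0.28 = 2.225 m/d, t = 678/2.225 = 304.7 d
t(silty sand) / t(coarse sand) = 26590/304.7 = 87.3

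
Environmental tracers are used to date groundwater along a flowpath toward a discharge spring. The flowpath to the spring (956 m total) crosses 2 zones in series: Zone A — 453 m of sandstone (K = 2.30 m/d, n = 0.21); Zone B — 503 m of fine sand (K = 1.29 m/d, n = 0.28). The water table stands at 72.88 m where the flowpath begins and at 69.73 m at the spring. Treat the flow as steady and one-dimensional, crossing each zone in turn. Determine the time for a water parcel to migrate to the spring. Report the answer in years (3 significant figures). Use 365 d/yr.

120 years

Total head drop ΔH = 72.88 − 69.73 = 3.15 m
Steady 1-D flow in series ⇒ the Darcy flux q is identical in every zone and the zone head losses add (resistances L/K in series).
Σ(L/K) = 453/2.30 + 503/1.29 = 197.0 + 389.9 = 586.9 d
q = ΔH / Σ(L/K) = 3.15 / 586.9 = 0.005367 m/d (same in every zone)
Zone A: v = q/n = 0.005367/0.21 = 0.02556 m/d → t_A = 453/0.02556 = 17720 d
Zone B: v = q/n = 0.005367/0.28 = 0.01917 m/d → t_B = 503/0.01917 = 26240 d
Total t = 17720 + 26240 = 43960 d
   = 43960 / 365 = 120 yr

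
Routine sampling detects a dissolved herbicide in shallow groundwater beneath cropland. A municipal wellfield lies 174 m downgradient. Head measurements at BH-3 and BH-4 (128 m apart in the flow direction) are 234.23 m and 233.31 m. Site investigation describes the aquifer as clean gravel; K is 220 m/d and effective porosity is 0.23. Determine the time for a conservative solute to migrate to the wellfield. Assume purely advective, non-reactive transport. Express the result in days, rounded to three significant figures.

25.3 days

Hydraulic gradient i = (234.23 − 233.31) / 128 = 0.92 / 128 = 0.007188
q = Ki = 220 × 0.007188 = 1.581 m/d
Seepage velocity v = q / n = 1.581 / 0.23 = 6.875 m/d
t = L / v = 174 / 6.875 = 25.31 d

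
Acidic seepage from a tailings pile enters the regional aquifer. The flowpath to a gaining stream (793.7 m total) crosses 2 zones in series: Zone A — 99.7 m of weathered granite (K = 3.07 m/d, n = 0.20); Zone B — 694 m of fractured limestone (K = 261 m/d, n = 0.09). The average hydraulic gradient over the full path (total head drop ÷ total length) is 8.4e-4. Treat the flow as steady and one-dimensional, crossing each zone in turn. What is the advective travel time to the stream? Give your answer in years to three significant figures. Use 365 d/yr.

11.9 years

Steady 1-D flow in series ⇒ the Darcy flux q is identical in every zone and the zone head losses add (resistances L/K in series).
Σ(L/K) = 99.7/3.07 + 694/261 = 32.48 + 2.659 = 35.13 d
K_eq = L_total / Σ(L/K) = 793.7 / 35.13 = 22.59 m/d
q = K_eq · i = 22.59 × 8.4e-4 = 0.01898 m/d (same in every zone)
Zone A: v = q/n = 0.01898/0.20 = 0.09488 m/d → t_A = 99.7/0.09488 = 1051 d
Zone B: v = q/n = 0.01898/0.09 = 0.2108 m/d → t_B = 694/0.2108 = 3292 d
Total t = 1051 + 3292 = 4342 d
   = 4342 / 365 = 11.9 yr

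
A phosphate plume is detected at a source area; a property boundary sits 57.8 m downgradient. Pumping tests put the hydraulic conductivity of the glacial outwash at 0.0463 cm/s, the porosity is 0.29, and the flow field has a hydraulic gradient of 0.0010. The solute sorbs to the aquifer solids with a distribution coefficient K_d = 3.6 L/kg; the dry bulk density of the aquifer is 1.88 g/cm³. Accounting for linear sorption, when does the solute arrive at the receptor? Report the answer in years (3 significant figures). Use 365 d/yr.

27.9 years

K = 0.0463 cm/s × 864 = 40.00 m/d
Specific discharge q = 40.00 × 0.0010 = 0.04000 m/d
v_s = q/n_e = 0.04000/0.29 = 0.1379 m/d
Retardation R = 1 + ρ_b·K_d/n = 1 + 1.88×3.6/0.29 = 24.34
Contaminant velocity v_c = v/R = 0.1379/24.34 = 0.005668 m/d
t = L/v_c = 57.8/0.005668 = 10200 d
   = 10200/365 = 27.9 yr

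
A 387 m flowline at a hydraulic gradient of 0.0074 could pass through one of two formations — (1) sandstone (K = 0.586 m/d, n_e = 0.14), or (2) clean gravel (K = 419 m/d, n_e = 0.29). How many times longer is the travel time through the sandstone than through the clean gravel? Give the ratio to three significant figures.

345

Unit 1 (sandstone): v = 0.586×0.0074/0.14 = 0.03097 m/d, t = 387/0.03097 = 12490 d
Unit 2 (clean gravel): v = 419×0.0074/0.29 = 10.69 m/d, t = 387/10.69 = 36.20 d
t(sandstone) / t(clean gravel) = 12490/36.20 = 345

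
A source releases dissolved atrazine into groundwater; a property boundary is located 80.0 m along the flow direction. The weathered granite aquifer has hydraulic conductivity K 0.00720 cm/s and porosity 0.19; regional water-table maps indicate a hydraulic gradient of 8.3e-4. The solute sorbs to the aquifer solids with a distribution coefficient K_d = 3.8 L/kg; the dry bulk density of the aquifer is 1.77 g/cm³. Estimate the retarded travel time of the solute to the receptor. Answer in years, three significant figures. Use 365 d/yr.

K = 0.00720 cm/s × 864 = 6.221 m/d
q = Ki = 6.221 × 8.3e-4 = 0.005163 m/d
Average linear velocity = 0.005163 / 0.19 = 0.02718 m/d
Retardation R = 1 + ρ_b·K_d/n = 1 + 1.77×3.8/0.19 = 36.40
Contaminant velocity v_c = v/R = 0.02718/36.40 = 7.466e-4 m/d
t = L/v_c = 80.0/7.466e-4 = 107200 d
   = 107200/365 = 294 yr

294 years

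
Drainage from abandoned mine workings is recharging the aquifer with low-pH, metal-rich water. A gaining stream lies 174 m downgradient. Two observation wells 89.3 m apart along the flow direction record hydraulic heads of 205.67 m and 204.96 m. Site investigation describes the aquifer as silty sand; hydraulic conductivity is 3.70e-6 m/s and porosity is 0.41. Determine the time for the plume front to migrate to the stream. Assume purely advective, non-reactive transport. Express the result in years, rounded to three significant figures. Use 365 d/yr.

Hydraulic gradient i = (205.67 − 204.96) / 89.3 = 0.71 / 89.3 = 0.007951
K = 3.70e-6 m/s × 86400 s/d = 0.3197 m/d
q = Ki = 0.3197 × 0.007951 = 0.002542 m/d
Average linear velocity = 0.002542 / 0.41 = 0.006199 m/d
t = L / v = 174 / 0.006199 = 28070 d
   = 28070 / 365 = 76.9 yr

76.9 years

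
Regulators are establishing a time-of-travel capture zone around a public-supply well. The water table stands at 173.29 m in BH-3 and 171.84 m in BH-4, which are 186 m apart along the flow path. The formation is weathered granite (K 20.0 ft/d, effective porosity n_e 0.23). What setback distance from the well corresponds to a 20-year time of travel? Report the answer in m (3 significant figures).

Hydraulic gradient i = (173.29 − 171.84) / 186 = 1.45 / 186 = 0.007796
K = 20.0 ft/d × 0.3048 = 6.096 m/d
Darcy flux q = K·i = 6.096 × 0.007796 = 0.04752 m/d
Average linear velocity = 0.04752 / 0.23 = 0.2066 m/d
T = 20 yr × 365 = 7300 d
L = v × T = 0.2066 × 7300 = 1508 m

1510 m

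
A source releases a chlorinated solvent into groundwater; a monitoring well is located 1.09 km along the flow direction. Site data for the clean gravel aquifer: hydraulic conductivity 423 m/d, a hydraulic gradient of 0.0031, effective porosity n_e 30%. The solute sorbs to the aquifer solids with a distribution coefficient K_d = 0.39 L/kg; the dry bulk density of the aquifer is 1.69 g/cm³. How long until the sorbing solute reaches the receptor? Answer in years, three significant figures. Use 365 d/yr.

2.18 years

Darcy flux q = K·i = 423 × 0.0031 = 1.311 m/d
v_s = q/n_e = 1.311/0.30 = 4.371 m/d
Retardation R = 1 + ρ_b·K_d/n = 1 + 1.69×0.39/0.30 = 3.197
Contaminant velocity v_c = v/R = 4.371/3.197 = 1.367 m/d
L = 1.09 km = 1090 m
t = L/v_c = 1090/1.367 = 797.2 d
   = 797.2/365 = 2.18 yr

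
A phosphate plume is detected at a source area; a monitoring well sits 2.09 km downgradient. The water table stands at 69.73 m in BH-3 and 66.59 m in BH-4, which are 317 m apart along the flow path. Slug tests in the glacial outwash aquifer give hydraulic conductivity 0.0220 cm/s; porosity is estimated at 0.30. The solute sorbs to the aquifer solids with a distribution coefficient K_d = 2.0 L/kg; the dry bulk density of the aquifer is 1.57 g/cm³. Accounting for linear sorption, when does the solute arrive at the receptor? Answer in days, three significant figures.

38200 days

Hydraulic gradient i = (69.73 − 66.59) / 317 = 3.14 / 317 = 0.009905
K = 0.0220 cm/s × 864 = 19.01 m/d
q = Ki = 19.01 × 0.009905 = 0.1883 m/d
Average linear velocity = 0.1883 / 0.30 = 0.6276 m/d
Retardation R = 1 + ρ_b·K_d/n = 1 + 1.57×2.0/0.30 = 11.47
Contaminant velocity v_c = v/R = 0.6276/11.47 = 0.05473 m/d
L = 2.09 km = 2090 m
t = L/v_c = 2090/0.05473 = 38190 d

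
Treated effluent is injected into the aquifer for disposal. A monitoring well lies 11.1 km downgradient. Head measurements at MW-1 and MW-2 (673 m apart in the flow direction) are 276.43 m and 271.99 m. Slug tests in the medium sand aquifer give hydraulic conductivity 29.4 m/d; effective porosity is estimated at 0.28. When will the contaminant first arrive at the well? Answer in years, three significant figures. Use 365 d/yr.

Hydraulic gradient i = (276.43 − 271.99) / 673 = 4.44 / 673 = 0.006597
Darcy flux q = K·i = 29.4 × 0.006597 = 0.1940 m/d
Seepage velocity v = q / n = 0.1940 / 0.28 = 0.6927 m/d
L = 11.1 km = 11100 m
t = L / v = 11100 / 0.6927 = 16020 d
   = 16020 / 365 = 43.9 yr

43.9 years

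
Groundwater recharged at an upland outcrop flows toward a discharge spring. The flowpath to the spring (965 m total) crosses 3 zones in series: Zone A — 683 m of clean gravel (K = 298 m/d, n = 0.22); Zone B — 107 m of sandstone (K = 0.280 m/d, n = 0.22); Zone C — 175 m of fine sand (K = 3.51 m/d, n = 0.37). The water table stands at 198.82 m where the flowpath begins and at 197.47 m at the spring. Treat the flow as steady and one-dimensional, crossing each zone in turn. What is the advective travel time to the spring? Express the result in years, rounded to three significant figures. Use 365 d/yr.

210 years

Total head drop ΔH = 198.82 − 197.47 = 1.35 m
Continuity: the same q passes through each zone, so ΔH = q·Σ(L_j/K_j) — the zones act as resistances in series.
Σ(L/K) = 683/298 + 107/0.280 + 175/3.51 = 2.292 + 382.1 + 49.86 = 434.3 d
q = ΔH / Σ(L/K) = 1.35 / 434.3 = 0.003109 m/d (same in every zone)
Zone A: v = q/n = 0.003109/0.22 = 0.01413 m/d → t_A = 683/0.01413 = 48340 d
Zone B: v = q/n = 0.003109/0.22 = 0.01413 m/d → t_B = 107/0.01413 = 7573 d
Zone C: v = q/n = 0.003109/0.37 = 0.008401 m/d → t_C = 175/0.008401 = 20830 d
Total t = 48340 + 7573 + 20830 = 76740 d
   = 76740 / 365 = 210 yr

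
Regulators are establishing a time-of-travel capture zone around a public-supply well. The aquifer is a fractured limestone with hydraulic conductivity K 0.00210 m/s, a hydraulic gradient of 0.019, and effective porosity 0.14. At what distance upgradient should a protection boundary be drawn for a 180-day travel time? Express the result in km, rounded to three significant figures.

K = 0.00210 m/s × 86400 s/d = 181.4 m/d
Darcy flux q = K·i = 181.4 × 0.019 = 3.447 m/d
v = Ki/n = 181.4·0.019/0.14 = 24.62 m/d
L = v × T = 24.62 × 180 = 4432 m
   = 4.43 km

4.43 km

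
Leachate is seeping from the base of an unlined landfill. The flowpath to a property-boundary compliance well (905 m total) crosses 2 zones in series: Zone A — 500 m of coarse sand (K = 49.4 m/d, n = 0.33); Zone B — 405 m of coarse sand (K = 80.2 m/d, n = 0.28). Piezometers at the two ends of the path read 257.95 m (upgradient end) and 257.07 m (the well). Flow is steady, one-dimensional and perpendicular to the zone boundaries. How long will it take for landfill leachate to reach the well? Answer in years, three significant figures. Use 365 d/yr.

13.1 years

Total head drop ΔH = 257.95 − 257.07 = 0.88 m
Continuity: the same q passes through each zone, so ΔH = q·Σ(L_j/K_j) — the zones act as resistances in series.
Σ(L/K) = 500/49.4 + 405/80.2 = 10.12 + 5.050 = 15.17 d
q = ΔH / Σ(L/K) = 0.88 / 15.17 = 0.05800 m/d (same in every zone)
Zone A: v = q/n = 0.05800/0.33 = 0.1758 m/d → t_A = 500/0.1758 = 2845 d
Zone B: v = q/n = 0.05800/0.28 = 0.2072 m/d → t_B = 405/0.2072 = 1955 d
Total t = 2845 + 1955 = 4800 d
   = 4800 / 365 = 13.1 yr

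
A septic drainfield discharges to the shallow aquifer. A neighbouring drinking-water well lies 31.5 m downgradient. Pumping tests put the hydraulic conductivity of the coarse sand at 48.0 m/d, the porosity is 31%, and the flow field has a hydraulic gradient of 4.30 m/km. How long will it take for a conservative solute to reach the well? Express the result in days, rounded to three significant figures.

47.3 days

q = Ki = 48.0 × 0.0043 = 0.2064 m/d
Average linear velocity = 0.2064 / 0.31 = 0.6658 m/d
t = L / v = 31.5 / 0.6658 = 47.31 d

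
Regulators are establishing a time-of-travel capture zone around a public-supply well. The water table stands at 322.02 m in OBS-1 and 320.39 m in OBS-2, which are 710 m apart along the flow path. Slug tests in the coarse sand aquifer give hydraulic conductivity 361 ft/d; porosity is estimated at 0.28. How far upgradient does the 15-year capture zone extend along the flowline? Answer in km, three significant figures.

4.94 km

Hydraulic gradient i = (322.02 − 320.39) / 710 = 1.63 / 710 = 0.002296
K = 361 ft/d × 0.3048 = 110.0 m/d
Darcy flux q = K·i = 110.0 × 0.002296 = 0.2526 m/d
v = Ki/n = 110.0·0.002296/0.28 = 0.9022 m/d
T = 15 yr × 365 = 5475 d
L = v × T = 0.9022 × 5475 = 4939 m
   = 4.94 km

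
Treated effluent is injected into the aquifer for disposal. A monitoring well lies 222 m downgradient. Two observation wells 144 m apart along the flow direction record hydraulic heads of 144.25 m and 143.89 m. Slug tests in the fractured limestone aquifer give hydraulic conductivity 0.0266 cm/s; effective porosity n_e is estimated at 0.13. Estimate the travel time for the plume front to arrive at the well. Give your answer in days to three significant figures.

502 days

Hydraulic gradient i = (144.25 − 143.89) / 144 = 0.36 / 144 = 0.002500
K = 0.0266 cm/s × 864 = 22.98 m/d
Specific discharge q = 22.98 × 0.002500 = 0.05746 m/d
Average linear velocity = 0.05746 / 0.13 = 0.4420 m/d
t = L / v = 222 / 0.4420 = 502.3 d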